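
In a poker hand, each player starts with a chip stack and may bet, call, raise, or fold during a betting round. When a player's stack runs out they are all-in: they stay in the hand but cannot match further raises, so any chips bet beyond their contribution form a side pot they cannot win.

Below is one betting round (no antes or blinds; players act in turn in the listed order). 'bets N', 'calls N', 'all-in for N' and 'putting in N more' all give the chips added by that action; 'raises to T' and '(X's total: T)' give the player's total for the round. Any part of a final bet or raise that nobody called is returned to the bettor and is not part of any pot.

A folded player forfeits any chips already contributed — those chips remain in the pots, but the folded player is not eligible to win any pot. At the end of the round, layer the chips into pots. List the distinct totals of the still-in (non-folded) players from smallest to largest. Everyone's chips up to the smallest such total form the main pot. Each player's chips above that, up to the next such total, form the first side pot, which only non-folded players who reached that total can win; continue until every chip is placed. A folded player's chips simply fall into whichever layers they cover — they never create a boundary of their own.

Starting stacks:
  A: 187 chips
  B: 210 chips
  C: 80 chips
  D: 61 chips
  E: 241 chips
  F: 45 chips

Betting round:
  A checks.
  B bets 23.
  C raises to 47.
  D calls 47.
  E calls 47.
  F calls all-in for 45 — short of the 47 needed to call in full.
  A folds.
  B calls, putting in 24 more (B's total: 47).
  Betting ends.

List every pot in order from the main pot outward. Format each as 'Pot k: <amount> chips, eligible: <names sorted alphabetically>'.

Contributions: B=47, C=47, D=47, E=47, F=45
Folded: A
Pot levels (distinct totals of non-folded players): 45, 47
Layer 1-45: 45 each from B, C, D, E, F = 45*5 = 225 chips; eligible B, C, D, E, F
Layer 46-47: 2 each from B, C, D, E = 2*4 = 8 chips; eligible B, C, D, E

Pot 1: 225 chips, eligible: B, C, D, E, F
Pot 2: 8 chips, eligible: B, C, D, E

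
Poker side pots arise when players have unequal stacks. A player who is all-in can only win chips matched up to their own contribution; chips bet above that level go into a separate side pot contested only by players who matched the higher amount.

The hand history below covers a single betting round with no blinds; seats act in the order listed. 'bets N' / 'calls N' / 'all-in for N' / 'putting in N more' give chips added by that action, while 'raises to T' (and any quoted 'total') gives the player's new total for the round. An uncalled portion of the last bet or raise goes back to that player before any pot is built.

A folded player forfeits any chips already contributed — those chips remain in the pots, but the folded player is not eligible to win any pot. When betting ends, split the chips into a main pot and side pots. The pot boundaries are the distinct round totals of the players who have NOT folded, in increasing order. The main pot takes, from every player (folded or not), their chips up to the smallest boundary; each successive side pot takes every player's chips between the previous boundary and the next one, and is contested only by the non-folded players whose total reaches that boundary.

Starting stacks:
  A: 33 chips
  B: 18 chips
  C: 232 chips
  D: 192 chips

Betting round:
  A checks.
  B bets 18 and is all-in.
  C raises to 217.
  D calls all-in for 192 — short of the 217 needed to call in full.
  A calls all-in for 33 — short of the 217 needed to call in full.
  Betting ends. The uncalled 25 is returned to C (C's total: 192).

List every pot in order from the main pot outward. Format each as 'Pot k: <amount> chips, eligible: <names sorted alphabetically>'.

Contributions (after 25 returned to C): A=33, B=18, C=192, D=192
Pot levels (distinct totals of non-folded players): 18, 33, 192
Layer 1-18: 18 each from A, B, C, D = 18*4 = 72 chips; eligible A, B, C, D
Layer 19-33: 15 each from A, C, D = 15*3 = 45 chips; eligible A, C, D
Layer 34-192: 159 each from C, D = 159*2 = 318 chips; eligible C, D

Pot 1: 72 chips, eligible: A, B, C, D
Pot 2: 45 chips, eligible: A, C, D
Pot 3: 318 chips, eligible: C, D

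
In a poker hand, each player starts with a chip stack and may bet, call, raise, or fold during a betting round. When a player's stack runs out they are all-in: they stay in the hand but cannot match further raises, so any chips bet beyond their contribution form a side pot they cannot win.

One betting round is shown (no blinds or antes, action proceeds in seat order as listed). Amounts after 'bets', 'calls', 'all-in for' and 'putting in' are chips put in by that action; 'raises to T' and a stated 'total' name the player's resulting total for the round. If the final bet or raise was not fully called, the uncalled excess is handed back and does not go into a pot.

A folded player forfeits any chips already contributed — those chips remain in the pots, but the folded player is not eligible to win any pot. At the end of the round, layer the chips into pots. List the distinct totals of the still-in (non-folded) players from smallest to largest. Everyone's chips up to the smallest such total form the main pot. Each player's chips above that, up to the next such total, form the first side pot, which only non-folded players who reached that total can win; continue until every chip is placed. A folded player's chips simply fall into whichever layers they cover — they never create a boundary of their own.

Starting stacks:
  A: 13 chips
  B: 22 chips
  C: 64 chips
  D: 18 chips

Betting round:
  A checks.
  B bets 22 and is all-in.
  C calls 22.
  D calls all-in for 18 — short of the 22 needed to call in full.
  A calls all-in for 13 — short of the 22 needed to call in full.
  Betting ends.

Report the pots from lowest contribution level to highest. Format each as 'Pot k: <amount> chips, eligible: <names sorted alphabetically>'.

Contributions: A=13, B=22, C=22, D=18
Pot levels (distinct totals of non-folded players): 13, 18, 22
Layer 1-13: 13 each from A, B, C, D = 13*4 = 52 chips; eligible A, B, C, D
Layer 14-18: 5 each from B, C, D = 5*3 = 15 chips; eligible B, C, D
Layer 19-22: 4 each from B, C = 4*2 = 8 chips; eligible B, C

Pot 1: 52 chips, eligible: A, B, C, D
Pot 2: 15 chips, eligible: B, C, D
Pot 3: 8 chips, eligible: B, C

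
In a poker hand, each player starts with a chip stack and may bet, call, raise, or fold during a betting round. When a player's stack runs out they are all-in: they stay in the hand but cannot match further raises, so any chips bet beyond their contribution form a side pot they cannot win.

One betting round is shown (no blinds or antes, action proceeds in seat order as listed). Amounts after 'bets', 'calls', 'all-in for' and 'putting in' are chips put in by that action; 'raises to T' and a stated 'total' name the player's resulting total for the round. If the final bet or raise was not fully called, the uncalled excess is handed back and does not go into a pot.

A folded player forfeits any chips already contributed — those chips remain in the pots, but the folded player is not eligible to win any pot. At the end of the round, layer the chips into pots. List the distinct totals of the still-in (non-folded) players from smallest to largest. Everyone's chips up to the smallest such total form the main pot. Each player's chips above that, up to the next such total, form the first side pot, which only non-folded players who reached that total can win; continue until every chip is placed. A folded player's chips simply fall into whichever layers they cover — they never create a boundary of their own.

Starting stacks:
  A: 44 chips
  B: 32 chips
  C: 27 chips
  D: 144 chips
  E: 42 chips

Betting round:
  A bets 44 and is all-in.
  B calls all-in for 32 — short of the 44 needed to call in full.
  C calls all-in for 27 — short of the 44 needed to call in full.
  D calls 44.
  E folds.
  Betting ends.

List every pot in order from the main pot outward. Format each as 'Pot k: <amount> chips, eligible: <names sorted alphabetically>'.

Contributions: A=44, B=32, C=27, D=44
Folded: E
Pot levels (distinct totals of non-folded players): 27, 32, 44
Layer 1-27: 27 each from A, B, C, D = 27*4 = 108 chips; eligible A, B, C, D
Layer 28-32: 5 each from A, B, D = 5*3 = 15 chips; eligible A, B, D
Layer 33-44: 12 each from A, D = 12*2 = 24 chips; eligible A, D

Pot 1: 108 chips, eligible: A, B, C, D
Pot 2: 15 chips, eligible: A, B, D
Pot 3: 24 chips, eligible: A, D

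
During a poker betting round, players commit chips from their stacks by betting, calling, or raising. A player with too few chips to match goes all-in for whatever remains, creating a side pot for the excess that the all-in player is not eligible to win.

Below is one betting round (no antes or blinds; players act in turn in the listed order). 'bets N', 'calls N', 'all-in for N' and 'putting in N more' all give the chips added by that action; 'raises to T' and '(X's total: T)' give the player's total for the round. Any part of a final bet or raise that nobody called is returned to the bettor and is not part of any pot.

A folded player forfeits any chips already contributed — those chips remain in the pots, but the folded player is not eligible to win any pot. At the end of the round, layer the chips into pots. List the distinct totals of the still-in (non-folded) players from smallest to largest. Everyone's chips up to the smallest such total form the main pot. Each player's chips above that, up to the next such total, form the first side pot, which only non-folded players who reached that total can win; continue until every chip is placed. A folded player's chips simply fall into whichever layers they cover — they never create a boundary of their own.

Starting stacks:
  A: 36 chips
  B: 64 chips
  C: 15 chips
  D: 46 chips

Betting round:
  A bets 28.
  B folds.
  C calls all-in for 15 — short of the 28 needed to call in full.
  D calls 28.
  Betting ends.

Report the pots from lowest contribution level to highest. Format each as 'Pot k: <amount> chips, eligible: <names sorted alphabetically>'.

Contributions: A=28, C=15, D=28
Folded: B
Pot levels (distinct totals of non-folded players): 15, 28
Layer 1-15: 15 each from A, C, D = 15*3 = 45 chips; eligible A, C, D
Layer 16-28: 13 each from A, D = 13*2 = 26 chips; eligible A, D

Pot 1: 45 chips, eligible: A, C, D
Pot 2: 26 chips, eligible: A, D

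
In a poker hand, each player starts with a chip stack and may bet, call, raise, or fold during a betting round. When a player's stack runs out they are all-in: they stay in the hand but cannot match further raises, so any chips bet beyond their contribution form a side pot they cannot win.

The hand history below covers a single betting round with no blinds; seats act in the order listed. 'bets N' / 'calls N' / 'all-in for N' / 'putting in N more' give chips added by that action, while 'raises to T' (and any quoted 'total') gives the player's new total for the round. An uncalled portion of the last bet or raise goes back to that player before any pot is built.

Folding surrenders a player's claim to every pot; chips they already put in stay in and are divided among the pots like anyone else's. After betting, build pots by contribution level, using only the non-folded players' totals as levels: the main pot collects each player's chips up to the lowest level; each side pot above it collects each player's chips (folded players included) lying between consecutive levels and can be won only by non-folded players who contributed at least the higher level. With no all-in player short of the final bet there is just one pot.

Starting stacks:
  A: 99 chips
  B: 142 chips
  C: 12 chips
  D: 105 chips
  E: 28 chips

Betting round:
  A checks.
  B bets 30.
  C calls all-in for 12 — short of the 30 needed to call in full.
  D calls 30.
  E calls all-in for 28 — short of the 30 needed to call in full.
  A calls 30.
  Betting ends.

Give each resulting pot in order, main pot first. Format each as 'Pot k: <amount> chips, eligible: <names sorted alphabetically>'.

Pot 1: 60 chips, eligible: A, B, C, D, E
Pot 2: 64 chips, eligible: A, B, D, E
Pot 3: 6 chips, eligible: A, B, D

Derivation:
Contributions: A=30, B=30, C=12, D=30, E=28
Pot levels (distinct totals of non-folded players): 12, 28, 30
Layer 1-12: 12 each from A, B, C, D, E = 12*5 = 60 chips; eligible A, B, C, D, E
Layer 13-28: 16 each from A, B, D, E = 16*4 = 64 chips; eligible A, B, D, E
Layer 29-30: 2 each from A, B, D = 2*3 = 6 chips; eligible A, B, D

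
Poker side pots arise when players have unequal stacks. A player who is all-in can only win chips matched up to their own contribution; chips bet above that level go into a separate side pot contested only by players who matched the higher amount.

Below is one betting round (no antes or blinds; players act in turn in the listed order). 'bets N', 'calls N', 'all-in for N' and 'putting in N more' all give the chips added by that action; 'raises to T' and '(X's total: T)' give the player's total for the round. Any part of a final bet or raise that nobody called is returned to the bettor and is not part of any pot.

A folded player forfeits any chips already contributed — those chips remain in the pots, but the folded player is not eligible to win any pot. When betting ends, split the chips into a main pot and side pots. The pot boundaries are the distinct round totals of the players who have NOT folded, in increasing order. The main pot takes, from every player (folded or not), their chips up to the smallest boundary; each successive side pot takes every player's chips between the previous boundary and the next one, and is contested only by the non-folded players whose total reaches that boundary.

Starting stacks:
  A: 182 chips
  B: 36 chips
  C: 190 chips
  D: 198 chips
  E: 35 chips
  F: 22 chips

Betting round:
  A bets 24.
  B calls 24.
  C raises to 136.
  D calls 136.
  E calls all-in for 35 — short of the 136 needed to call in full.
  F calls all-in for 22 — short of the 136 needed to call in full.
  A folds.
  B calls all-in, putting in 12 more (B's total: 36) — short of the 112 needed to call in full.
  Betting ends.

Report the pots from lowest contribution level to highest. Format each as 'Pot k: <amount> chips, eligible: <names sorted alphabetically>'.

Contributions: A=24, B=36, C=136, D=136, E=35, F=22
Folded: A
Pot levels (distinct totals of non-folded players): 22, 35, 36, 136
Layer 1-22: 22 each from A, B, C, D, E, F = 22*6 = 132 chips; eligible B, C, D, E, F
Layer 23-35: A 2 + B 13 + C 13 + D 13 + E 13 = 54 chips; eligible B, C, D, E
Layer 36-36: 1 each from B, C, D = 1*3 = 3 chips; eligible B, C, D
Layer 37-136: 100 each from C, D = 100*2 = 200 chips; eligible C, D

Pot 1: 132 chips, eligible: B, C, D, E, F
Pot 2: 54 chips, eligible: B, C, D, E
Pot 3: 3 chips, eligible: B, C, D
Pot 4: 200 chips, eligible: C, D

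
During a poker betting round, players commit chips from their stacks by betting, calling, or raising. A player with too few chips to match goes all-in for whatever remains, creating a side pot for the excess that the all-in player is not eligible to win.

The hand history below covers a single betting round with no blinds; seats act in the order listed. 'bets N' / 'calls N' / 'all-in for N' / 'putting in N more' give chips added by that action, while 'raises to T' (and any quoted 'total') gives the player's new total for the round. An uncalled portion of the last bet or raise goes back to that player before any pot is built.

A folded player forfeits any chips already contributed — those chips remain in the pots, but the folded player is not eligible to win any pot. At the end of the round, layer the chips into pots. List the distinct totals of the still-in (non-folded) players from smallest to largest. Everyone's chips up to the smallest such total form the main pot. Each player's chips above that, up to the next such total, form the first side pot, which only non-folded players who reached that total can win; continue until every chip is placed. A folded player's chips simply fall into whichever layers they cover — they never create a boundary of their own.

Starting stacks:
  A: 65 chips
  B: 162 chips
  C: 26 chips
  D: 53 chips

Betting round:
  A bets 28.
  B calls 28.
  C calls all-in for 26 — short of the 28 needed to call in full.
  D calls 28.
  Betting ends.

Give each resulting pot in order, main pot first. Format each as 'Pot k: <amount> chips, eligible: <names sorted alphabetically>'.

Pot 1: 104 chips, eligible: A, B, C, D
Pot 2: 6 chips, eligible: A, B, D

Derivation:
Contributions: A=28, B=28, C=26, D=28
Pot levels (distinct totals of non-folded players): 26, 28
Layer 1-26: 26 each from A, B, C, D = 26*4 = 104 chips; eligible A, B, C, D
Layer 27-28: 2 each from A, B, D = 2*3 = 6 chips; eligible A, B, D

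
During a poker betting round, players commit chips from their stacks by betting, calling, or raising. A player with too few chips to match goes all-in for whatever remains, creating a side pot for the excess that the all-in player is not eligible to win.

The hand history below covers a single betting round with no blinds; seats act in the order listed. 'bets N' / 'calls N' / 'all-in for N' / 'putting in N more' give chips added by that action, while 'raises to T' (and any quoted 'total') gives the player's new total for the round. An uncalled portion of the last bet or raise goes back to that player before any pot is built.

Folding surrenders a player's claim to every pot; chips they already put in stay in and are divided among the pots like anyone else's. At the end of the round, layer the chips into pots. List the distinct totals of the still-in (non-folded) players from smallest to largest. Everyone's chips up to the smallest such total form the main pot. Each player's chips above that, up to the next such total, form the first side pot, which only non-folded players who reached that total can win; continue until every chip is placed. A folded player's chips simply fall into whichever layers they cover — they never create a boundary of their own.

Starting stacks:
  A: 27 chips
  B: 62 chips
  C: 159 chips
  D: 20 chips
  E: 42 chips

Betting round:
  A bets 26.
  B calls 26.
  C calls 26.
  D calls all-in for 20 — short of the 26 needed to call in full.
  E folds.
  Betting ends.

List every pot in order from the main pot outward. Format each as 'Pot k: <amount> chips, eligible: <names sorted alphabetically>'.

Pot 1: 80 chips, eligible: A, B, C, D
Pot 2: 18 chips, eligible: A, B, C

Derivation:
Contributions: A=26, B=26, C=26, D=20
Folded: E
Pot levels (distinct totals of non-folded players): 20, 26
Layer 1-20: 20 each from A, B, C, D = 20*4 = 80 chips; eligible A, B, C, D
Layer 21-26: 6 each from A, B, C = 6*3 = 18 chips; eligible A, B, C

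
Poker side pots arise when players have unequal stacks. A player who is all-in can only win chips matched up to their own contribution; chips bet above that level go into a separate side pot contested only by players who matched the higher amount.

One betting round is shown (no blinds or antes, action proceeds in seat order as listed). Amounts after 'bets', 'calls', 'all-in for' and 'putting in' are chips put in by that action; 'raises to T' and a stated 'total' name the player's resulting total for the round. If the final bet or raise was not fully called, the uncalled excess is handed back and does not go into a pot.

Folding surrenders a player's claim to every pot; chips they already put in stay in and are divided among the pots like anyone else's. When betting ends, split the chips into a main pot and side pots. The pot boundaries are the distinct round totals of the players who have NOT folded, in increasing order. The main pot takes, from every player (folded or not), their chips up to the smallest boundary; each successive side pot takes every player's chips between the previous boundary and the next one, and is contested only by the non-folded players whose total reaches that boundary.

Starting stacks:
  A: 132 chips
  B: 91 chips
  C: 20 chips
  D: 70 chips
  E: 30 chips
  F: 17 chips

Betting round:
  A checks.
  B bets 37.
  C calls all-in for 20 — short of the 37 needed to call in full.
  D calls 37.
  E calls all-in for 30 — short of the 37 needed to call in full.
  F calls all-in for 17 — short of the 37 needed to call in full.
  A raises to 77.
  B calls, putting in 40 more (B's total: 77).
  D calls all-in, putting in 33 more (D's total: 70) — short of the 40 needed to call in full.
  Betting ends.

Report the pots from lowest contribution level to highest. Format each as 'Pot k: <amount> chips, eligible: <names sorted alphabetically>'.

Pot 1: 102 chips, eligible: A, B, C, D, E, F
Pot 2: 15 chips, eligible: A, B, C, D, E
Pot 3: 40 chips, eligible: A, B, D, E
Pot 4: 120 chips, eligible: A, B, D
Pot 5: 14 chips, eligible: A, B

Derivation:
Contributions: A=77, B=77, C=20, D=70, E=30, F=17
Pot levels (distinct totals of non-folded players): 17, 20, 30, 70, 77
Layer 1-17: 17 each from A, B, C, D, E, F = 17*6 = 102 chips; eligible A, B, C, D, E, F
Layer 18-20: 3 each from A, B, C, D, E = 3*5 = 15 chips; eligible A, B, C, D, E
Layer 21-30: 10 each from A, B, D, E = 10*4 = 40 chips; eligible A, B, D, E
Layer 31-70: 40 each from A, B, D = 40*3 = 120 chips; eligible A, B, D
Layer 71-77: 7 each from A, B = 7*2 = 14 chips; eligible A, B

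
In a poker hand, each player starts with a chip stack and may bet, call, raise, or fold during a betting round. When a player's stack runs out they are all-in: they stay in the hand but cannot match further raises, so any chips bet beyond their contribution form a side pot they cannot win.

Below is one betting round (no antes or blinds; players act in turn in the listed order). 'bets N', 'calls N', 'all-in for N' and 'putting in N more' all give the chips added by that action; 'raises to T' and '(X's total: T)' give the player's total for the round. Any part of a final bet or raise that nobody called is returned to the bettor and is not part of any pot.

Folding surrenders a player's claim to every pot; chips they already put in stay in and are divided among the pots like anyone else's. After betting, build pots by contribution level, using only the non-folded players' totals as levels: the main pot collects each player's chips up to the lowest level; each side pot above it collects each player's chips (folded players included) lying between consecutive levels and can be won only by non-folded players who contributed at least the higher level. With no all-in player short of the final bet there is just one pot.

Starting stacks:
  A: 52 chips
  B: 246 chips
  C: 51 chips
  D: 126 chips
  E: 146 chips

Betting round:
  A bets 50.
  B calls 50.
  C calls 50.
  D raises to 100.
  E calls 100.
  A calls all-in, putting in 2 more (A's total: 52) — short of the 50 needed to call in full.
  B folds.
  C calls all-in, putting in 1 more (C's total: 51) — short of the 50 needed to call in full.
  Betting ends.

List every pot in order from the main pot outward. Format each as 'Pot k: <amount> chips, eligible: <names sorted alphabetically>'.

Contributions: A=52, B=50, C=51, D=100, E=100
Folded: B
Pot levels (distinct totals of non-folded players): 51, 52, 100
Layer 1-51: A 51 + B 50 + C 51 + D 51 + E 51 = 254 chips; eligible A, C, D, E
Layer 52-52: 1 each from A, D, E = 1*3 = 3 chips; eligible A, D, E
Layer 53-100: 48 each from D, E = 48*2 = 96 chips; eligible D, E

Pot 1: 254 chips, eligible: A, C, D, E
Pot 2: 3 chips, eligible: A, D, E
Pot 3: 96 chips, eligible: D, E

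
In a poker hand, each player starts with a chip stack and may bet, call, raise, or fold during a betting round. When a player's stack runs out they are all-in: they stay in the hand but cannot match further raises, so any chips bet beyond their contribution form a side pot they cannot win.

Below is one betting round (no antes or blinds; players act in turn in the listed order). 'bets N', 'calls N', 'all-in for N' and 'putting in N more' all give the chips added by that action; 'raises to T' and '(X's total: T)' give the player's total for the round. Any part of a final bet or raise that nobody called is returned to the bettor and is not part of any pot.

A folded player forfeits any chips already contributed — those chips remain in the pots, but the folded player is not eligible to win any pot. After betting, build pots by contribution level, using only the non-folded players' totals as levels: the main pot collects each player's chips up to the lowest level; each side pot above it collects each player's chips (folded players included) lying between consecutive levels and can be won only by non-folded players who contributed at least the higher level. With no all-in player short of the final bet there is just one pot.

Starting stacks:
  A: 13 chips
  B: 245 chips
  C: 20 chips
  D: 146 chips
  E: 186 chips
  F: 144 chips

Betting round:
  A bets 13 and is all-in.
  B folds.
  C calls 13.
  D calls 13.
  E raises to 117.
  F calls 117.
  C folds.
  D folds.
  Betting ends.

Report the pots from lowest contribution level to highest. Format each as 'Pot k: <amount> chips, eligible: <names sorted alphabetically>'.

Pot 1: 65 chips, eligible: A, E, F
Pot 2: 208 chips, eligible: E, F

Derivation:
Contributions: A=13, C=13, D=13, E=117, F=117
Folded: B, C, D
Pot levels (distinct totals of non-folded players): 13, 117
Layer 1-13: 13 each from A, C, D, E, F = 13*5 = 65 chips; eligible A, E, F
Layer 14-117: 104 each from E, F = 104*2 = 208 chips; eligible E, F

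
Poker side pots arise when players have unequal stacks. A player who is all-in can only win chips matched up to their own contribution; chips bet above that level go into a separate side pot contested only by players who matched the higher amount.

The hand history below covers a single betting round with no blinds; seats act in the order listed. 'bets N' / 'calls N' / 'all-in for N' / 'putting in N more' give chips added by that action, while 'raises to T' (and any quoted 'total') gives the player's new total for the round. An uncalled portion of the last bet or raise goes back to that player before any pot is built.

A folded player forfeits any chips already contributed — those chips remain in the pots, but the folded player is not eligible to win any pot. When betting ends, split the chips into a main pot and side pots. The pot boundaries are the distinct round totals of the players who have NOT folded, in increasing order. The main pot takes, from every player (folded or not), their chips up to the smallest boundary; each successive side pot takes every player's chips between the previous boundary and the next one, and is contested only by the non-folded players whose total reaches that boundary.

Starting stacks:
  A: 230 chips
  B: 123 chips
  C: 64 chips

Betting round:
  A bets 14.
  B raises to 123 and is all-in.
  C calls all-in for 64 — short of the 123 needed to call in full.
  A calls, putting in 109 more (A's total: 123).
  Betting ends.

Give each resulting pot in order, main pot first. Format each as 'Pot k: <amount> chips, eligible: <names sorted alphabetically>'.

Contributions: A=123, B=123, C=64
Pot levels (distinct totals of non-folded players): 64, 123
Layer 1-64: 64 each from A, B, C = 64*3 = 192 chips; eligible A, B, C
Layer 65-123: 59 each from A, B = 59*2 = 118 chips; eligible A, B

Pot 1: 192 chips, eligible: A, B, C
Pot 2: 118 chips, eligible: A, B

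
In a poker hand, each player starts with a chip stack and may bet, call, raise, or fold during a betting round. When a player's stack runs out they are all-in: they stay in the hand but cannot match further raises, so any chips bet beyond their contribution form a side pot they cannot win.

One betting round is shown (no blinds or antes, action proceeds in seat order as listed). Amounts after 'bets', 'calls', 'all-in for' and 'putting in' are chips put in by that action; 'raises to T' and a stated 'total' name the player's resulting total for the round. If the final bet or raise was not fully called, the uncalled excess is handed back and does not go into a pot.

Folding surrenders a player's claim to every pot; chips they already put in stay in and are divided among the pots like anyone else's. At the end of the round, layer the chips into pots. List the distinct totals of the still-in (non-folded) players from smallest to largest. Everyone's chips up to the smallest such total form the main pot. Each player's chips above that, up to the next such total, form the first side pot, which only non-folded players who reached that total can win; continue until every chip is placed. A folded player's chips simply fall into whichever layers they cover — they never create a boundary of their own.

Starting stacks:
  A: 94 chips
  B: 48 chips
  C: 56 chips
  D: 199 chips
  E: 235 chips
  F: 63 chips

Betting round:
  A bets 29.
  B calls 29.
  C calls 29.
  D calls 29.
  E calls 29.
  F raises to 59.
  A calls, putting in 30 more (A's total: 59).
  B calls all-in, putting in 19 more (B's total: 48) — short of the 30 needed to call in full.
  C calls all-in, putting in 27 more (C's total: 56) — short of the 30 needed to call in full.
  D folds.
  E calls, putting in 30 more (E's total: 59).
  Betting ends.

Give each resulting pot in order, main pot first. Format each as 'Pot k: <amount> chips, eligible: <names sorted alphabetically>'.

Contributions: A=59, B=48, C=56, D=29, E=59, F=59
Folded: D
Pot levels (distinct totals of non-folded players): 48, 56, 59
Layer 1-48: A 48 + B 48 + C 48 + D 29 + E 48 + F 48 = 269 chips; eligible A, B, C, E, F
Layer 49-56: 8 each from A, C, E, F = 8*4 = 32 chips; eligible A, C, E, F
Layer 57-59: 3 each from A, E, F = 3*3 = 9 chips; eligible A, E, F

Pot 1: 269 chips, eligible: A, B, C, E, F
Pot 2: 32 chips, eligible: A, C, E, F
Pot 3: 9 chips, eligible: A, E, F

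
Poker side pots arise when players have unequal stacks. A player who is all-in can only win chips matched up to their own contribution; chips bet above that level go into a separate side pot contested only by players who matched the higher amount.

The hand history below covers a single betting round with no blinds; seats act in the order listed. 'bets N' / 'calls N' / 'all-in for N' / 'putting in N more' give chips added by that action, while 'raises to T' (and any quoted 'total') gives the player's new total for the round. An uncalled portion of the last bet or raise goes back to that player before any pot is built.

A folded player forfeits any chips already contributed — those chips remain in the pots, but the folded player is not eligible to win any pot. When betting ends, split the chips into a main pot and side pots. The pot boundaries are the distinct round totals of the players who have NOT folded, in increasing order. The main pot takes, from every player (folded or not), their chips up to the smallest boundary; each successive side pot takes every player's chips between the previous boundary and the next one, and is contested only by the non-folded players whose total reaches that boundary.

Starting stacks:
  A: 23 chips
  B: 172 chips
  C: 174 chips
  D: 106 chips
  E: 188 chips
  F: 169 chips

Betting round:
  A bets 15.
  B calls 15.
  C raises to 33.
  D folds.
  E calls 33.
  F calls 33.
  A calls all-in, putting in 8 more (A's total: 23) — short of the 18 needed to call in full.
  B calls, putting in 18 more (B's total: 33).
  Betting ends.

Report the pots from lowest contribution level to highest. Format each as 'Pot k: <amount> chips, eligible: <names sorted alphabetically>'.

Pot 1: 115 chips, eligible: A, B, C, E, F
Pot 2: 40 chips, eligible: B, C, E, F

Derivation:
Contributions: A=23, B=33, C=33, E=33, F=33
Folded: D
Pot levels (distinct totals of non-folded players): 23, 33
Layer 1-23: 23 each from A, B, C, E, F = 23*5 = 115 chips; eligible A, B, C, E, F
Layer 24-33: 10 each from B, C, E, F = 10*4 = 40 chips; eligible B, C, E, F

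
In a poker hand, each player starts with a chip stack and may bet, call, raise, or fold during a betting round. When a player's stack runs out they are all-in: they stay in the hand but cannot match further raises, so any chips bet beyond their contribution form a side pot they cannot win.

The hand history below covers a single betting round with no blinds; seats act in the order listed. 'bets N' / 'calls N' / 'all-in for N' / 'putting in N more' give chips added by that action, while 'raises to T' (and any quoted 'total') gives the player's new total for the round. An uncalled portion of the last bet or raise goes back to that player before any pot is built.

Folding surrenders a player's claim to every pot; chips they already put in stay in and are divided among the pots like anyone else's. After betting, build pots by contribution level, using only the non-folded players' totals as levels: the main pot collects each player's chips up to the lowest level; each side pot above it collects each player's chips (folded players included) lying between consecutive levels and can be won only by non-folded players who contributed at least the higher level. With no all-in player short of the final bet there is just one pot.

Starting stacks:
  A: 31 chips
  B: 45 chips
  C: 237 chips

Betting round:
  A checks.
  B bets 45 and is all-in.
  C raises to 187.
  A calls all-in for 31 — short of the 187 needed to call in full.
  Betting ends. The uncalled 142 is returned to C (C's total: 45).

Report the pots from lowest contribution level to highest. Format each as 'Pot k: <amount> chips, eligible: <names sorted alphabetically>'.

Pot 1: 93 chips, eligible: A, B, C
Pot 2: 28 chips, eligible: B, C

Derivation:
Contributions (after 142 returned to C): A=31, B=45, C=45
Pot levels (distinct totals of non-folded players): 31, 45
Layer 1-31: 31 each from A, B, C = 31*3 = 93 chips; eligible A, B, C
Layer 32-45: 14 each from B, C = 14*2 = 28 chips; eligible B, C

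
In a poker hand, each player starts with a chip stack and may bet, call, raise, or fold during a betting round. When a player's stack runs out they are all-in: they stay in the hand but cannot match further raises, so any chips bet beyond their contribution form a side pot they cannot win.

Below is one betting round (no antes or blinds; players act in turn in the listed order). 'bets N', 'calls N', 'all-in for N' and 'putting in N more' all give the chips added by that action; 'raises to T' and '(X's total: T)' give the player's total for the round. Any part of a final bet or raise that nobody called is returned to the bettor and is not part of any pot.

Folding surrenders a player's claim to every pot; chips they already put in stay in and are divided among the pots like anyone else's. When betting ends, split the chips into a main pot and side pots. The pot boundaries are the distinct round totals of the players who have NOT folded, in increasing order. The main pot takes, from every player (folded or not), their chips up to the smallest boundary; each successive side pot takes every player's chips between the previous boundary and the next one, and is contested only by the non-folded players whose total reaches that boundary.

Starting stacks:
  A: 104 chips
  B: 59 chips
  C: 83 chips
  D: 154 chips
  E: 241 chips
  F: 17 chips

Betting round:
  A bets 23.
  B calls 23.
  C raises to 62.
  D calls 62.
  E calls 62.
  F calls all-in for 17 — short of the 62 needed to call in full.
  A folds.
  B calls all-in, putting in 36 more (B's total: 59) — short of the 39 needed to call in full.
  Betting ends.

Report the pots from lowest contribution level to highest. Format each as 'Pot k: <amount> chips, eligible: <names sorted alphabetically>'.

Pot 1: 102 chips, eligible: B, C, D, E, F
Pot 2: 174 chips, eligible: B, C, D, E
Pot 3: 9 chips, eligible: C, D, E

Derivation:
Contributions: A=23, B=59, C=62, D=62, E=62, F=17
Folded: A
Pot levels (distinct totals of non-folded players): 17, 59, 62
Layer 1-17: 17 each from A, B, C, D, E, F = 17*6 = 102 chips; eligible B, C, D, E, F
Layer 18-59: A 6 + B 42 + C 42 + D 42 + E 42 = 174 chips; eligible B, C, D, E
Layer 60-62: 3 each from C, D, E = 3*3 = 9 chips; eligible C, D, E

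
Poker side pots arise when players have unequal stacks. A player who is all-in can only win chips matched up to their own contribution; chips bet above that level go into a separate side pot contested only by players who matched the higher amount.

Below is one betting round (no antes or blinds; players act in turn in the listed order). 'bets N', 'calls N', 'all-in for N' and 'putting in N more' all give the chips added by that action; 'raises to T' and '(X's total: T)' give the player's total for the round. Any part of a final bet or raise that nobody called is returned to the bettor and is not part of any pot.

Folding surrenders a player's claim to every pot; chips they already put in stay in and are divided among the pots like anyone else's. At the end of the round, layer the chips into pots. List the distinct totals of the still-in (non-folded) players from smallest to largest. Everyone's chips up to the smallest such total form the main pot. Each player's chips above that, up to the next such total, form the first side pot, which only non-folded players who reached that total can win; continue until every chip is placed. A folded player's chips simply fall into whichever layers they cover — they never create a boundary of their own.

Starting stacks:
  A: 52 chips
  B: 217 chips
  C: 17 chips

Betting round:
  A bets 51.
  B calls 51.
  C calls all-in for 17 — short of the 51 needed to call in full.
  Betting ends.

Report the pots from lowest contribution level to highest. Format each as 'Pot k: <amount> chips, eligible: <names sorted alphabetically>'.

Contributions: A=51, B=51, C=17
Pot levels (distinct totals of non-folded players): 17, 51
Layer 1-17: 17 each from A, B, C = 17*3 = 51 chips; eligible A, B, C
Layer 18-51: 34 each from A, B = 34*2 = 68 chips; eligible A, B

Pot 1: 51 chips, eligible: A, B, C
Pot 2: 68 chips, eligible: A, B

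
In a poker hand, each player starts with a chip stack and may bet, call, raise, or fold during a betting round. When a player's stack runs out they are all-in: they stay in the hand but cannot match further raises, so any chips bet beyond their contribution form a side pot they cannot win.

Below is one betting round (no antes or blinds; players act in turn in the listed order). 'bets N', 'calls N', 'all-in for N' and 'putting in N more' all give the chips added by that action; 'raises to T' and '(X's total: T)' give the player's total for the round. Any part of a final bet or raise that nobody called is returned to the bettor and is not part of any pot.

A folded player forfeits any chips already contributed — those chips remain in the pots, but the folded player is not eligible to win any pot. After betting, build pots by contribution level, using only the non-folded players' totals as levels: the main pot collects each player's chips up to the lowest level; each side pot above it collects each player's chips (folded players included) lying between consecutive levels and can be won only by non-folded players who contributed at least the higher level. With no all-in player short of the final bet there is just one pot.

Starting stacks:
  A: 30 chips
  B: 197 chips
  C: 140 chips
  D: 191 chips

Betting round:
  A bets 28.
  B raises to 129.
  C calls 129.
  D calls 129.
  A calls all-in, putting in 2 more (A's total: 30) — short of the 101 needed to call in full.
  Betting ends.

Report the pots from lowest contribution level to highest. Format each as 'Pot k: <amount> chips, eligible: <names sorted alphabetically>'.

Contributions: A=30, B=129, C=129, D=129
Pot levels (distinct totals of non-folded players): 30, 129
Layer 1-30: 30 each from A, B, C, D = 30*4 = 120 chips; eligible A, B, C, D
Layer 31-129: 99 each from B, C, D = 99*3 = 297 chips; eligible B, C, D

Pot 1: 120 chips, eligible: A, B, C, D
Pot 2: 297 chips, eligible: B, C, D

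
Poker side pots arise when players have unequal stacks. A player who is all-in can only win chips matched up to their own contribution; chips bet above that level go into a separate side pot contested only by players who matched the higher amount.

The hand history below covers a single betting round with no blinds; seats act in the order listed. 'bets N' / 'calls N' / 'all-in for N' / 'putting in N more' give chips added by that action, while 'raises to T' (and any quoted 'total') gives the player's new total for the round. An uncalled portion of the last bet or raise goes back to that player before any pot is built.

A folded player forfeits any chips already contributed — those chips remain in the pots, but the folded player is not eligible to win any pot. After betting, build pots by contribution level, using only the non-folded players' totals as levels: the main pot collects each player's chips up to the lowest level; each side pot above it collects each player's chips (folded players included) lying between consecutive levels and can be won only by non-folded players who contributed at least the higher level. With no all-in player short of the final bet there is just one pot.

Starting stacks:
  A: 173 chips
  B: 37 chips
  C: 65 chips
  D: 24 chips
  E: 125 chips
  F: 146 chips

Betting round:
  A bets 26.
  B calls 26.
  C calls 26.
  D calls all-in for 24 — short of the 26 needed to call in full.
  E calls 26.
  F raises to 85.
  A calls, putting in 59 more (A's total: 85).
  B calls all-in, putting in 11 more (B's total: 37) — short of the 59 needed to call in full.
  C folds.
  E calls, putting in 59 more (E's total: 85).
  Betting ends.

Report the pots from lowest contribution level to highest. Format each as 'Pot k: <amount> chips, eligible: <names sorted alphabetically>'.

Pot 1: 144 chips, eligible: A, B, D, E, F
Pot 2: 54 chips, eligible: A, B, E, F
Pot 3: 144 chips, eligible: A, E, F

Derivation:
Contributions: A=85, B=37, C=26, D=24, E=85, F=85
Folded: C
Pot levels (distinct totals of non-folded players): 24, 37, 85
Layer 1-24: 24 each from A, B, C, D, E, F = 24*6 = 144 chips; eligible A, B, D, E, F
Layer 25-37: A 13 + B 13 + C 2 + E 13 + F 13 = 54 chips; eligible A, B, E, F
Layer 38-85: 48 each from A, E, F = 48*3 = 144 chips; eligible A, E, F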